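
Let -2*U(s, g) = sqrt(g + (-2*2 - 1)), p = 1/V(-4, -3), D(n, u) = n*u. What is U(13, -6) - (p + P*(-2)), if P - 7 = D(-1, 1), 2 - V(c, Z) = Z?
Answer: 59/5 - I*sqrt(11)/2 ≈ 11.8 - 1.6583*I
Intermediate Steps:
V(c, Z) = 2 - Z
p = 1/5 (p = 1/(2 - 1*(-3)) = 1/(2 + 3) = 1/5 ≈ 0.20000)
P = 6 (P = 7 - 1*1 = 7 - 1 = 6)
U(s, g) = -sqrt(-5 + g)/2 (U(s, g) = -sqrt(g + (-2*2 - 1))/2 = -sqrt(g + (-4 - 1))/2 = -sqrt(g - 5)/2 = -sqrt(-5 + g)/2)
U(13, -6) - (p + P*(-2)) = -sqrt(-5 - 6)/2 - (1/5 + 6*(-2)) = -I*sqrt(11)/2 - (1/5 - 12) = -I*sqrt(11)/2 - 1*(-59/5) = -I*sqrt(11)/2 + 59/5 = 59/5 - I*sqrt(11)/2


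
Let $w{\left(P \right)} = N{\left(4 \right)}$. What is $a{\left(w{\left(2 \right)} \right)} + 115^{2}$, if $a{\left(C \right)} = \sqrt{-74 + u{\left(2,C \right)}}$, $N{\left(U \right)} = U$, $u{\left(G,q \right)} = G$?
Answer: $13225 + 6 i \sqrt{2} \approx 13225.0 + 8.4853 i$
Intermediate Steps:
$w{\left(P \right)} = 4$
$a{\left(C \right)} = 6 i \sqrt{2}$ ($a{\left(C \right)} = \sqrt{-74 + 2} = \sqrt{-72} = 6 i \sqrt{2}$)
$a{\left(w{\left(2 \right)} \right)} + 115^{2} = 6 i \sqrt{2} + 115^{2} = 6 i \sqrt{2} + 13225 = 13225 + 6 i \sqrt{2}$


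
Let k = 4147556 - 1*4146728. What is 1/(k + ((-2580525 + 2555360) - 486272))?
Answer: -1/510609 ≈ -1.9584e-6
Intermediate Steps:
k = 828 (k = 4147556 - 4146728 = 828)
1/(k + ((-2580525 + 2555360) - 486272)) = 1/(828 + ((-2580525 + 2555360) - 486272)) = 1/(828 + (-25165 - 486272)) = 1/(828 - 511437) = 1/(-510609) = -1/510609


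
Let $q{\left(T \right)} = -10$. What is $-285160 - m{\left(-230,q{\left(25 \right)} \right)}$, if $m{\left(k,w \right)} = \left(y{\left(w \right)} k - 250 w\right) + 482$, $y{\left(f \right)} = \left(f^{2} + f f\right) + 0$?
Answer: $-242142$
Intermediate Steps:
$y{\left(f \right)} = 2 f^{2}$ ($y{\left(f \right)} = \left(f^{2} + f^{2}\right) + 0 = 2 f^{2} + 0 = 2 f^{2}$)
$m{\left(k,w \right)} = 482 - 250 w + 2 k w^{2}$ ($m{\left(k,w \right)} = \left(2 w^{2} k - 250 w\right) + 482 = \left(2 k w^{2} - 250 w\right) + 482 = \left(- 250 w + 2 k w^{2}\right) + 482 = 482 - 250 w + 2 k w^{2}$)
$-285160 - m{\left(-230,q{\left(25 \right)} \right)} = -285160 - \left(482 - -2500 + 2 \left(-230\right) \left(-10\right)^{2}\right) = -285160 - \left(482 + 2500 + 2 \left(-230\right) 100\right) = -285160 - \left(482 + 2500 - 46000\right) = -285160 - -43018 = -285160 + 43018 = -242142$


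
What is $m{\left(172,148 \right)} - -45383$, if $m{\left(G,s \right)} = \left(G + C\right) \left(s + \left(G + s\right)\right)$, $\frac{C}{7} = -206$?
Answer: $-548977$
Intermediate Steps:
$C = -1442$ ($C = 7 \left(-206\right) = -1442$)
$m{\left(G,s \right)} = \left(-1442 + G\right) \left(G + 2 s\right)$ ($m{\left(G,s \right)} = \left(G - 1442\right) \left(s + \left(G + s\right)\right) = \left(-1442 + G\right) \left(G + 2 s\right)$)
$m{\left(172,148 \right)} - -45383 = \left(172^{2} - 426832 - 248024 + 2 \cdot 172 \cdot 148\right) - -45383 = \left(29584 - 426832 - 248024 + 50912\right) + 45383 = -594360 + 45383 = -548977$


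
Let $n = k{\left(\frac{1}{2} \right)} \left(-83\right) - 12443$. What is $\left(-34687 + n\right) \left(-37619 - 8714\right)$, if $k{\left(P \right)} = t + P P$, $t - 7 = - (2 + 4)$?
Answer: $\frac{8753925355}{4} \approx 2.1885 \cdot 10^{9}$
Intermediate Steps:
$t = 1$ ($t = 7 - \left(2 + 4\right) = 7 - 6 = 1$)
$k{\left(P \right)} = 1 + P^{2}$ ($k{\left(P \right)} = 1 + P P = 1 + P^{2}$)
$n = - \frac{50187}{4}$ ($n = \left(1 + \left(\frac{1}{2}\right)^{2}\right) \left(-83\right) - 12443 = \left(1 + \frac{1}{4}\right) \left(-83\right) - 12443 = \frac{5}{4} \left(-83\right) - 12443 = - \frac{415}{4} - 12443 = - \frac{50187}{4} \approx -12547.0$)
$\left(-34687 + n\right) \left(-37619 - 8714\right) = \left(-34687 - \frac{50187}{4}\right) \left(-37619 - 8714\right) = \left(- \frac{188935}{4}\right) \left(-46333\right) = \frac{8753925355}{4}$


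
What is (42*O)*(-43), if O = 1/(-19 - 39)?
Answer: 903/29 ≈ 31.138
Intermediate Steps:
O = -1/58 (O = 1/(-58) = -1/58 ≈ -0.017241)
(42*O)*(-43) = (42*(-1/58))*(-43) = -21/29*(-43) = 903/29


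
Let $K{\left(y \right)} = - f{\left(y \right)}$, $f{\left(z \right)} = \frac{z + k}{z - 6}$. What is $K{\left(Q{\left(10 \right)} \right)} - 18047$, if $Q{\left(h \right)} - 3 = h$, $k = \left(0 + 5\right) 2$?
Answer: $- \frac{126352}{7} \approx -18050.0$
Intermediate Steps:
$k = 10$ ($k = 5 \cdot 2 = 10$)
$f{\left(z \right)} = \frac{10 + z}{-6 + z}$ ($f{\left(z \right)} = \frac{z + 10}{z - 6} = \frac{10 + z}{-6 + z}$)
$Q{\left(h \right)} = 3 + h$
$K{\left(y \right)} = - \frac{10 + y}{-6 + y}$
$K{\left(Q{\left(10 \right)} \right)} - 18047 = \frac{-10 - \left(3 + 10\right)}{-6 + \left(3 + 10\right)} - 18047 = \frac{-10 - 13}{-6 + 13} - 18047 = \frac{-10 - 13}{7} - 18047 = \frac{1}{7} \left(-23\right) - 18047 = - \frac{23}{7} - 18047 = - \frac{126352}{7}$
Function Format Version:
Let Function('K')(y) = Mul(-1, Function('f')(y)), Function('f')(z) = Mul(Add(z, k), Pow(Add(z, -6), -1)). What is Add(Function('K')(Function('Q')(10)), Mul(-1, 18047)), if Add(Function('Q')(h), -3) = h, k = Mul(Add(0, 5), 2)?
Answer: Rational(-126352, 7) ≈ -18050.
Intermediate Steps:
k = 10 (k = Mul(5, 2) = 10)
Function('f')(z) = Mul(Pow(Add(-6, z), -1), Add(10, z)) (Function('f')(z) = Mul(Add(z, 10), Pow(Add(z, -6), -1)) = Mul(Add(10, z), Pow(Add(-6, z), -1)) = Mul(Pow(Add(-6, z), -1), Add(10, z)))
Function('Q')(h) = Add(3, h)
Function('K')(y) = Mul(-1, Pow(Add(-6, y), -1), Add(10, y)) (Function('K')(y) = Mul(-1, Mul(Pow(Add(-6, y), -1), Add(10, y))) = Mul(-1, Pow(Add(-6, y), -1), Add(10, y)))
Add(Function('K')(Function('Q')(10)), Mul(-1, 18047)) = Add(Mul(Pow(Add(-6, Add(3, 10)), -1), Add(-10, Mul(-1, Add(3, 10)))), Mul(-1, 18047)) = Add(Mul(Pow(Add(-6, 13), -1), Add(-10, Mul(-1, 13))), -18047) = Add(Mul(Pow(7, -1), Add(-10, -13)), -18047) = Add(Mul(Rational(1, 7), -23), -18047) = Add(Rational(-23, 7), -18047) = Rational(-126352, 7)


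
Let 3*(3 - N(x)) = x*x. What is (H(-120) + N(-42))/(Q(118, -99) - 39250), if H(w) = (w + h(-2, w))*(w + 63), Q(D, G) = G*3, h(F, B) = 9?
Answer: -5742/39547 ≈ -0.14519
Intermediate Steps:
Q(D, G) = 3*G
N(x) = 3 - x²/3 (N(x) = 3 - x*x/3 = 3 - x²/3)
H(w) = (9 + w)*(63 + w) (H(w) = (w + 9)*(w + 63) = (9 + w)*(63 + w))
(H(-120) + N(-42))/(Q(118, -99) - 39250) = ((567 + (-120)² + 72*(-120)) + (3 - ⅓*(-42)²))/(3*(-99) - 39250) = ((567 + 14400 - 8640) + (3 - ⅓*1764))/(-297 - 39250) = (6327 + (3 - 588))/(-39547) = (6327 - 585)*(-1/39547) = 5742*(-1/39547) = -5742/39547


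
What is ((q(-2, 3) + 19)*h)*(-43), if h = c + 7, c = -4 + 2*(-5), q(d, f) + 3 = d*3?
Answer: 3010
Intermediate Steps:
q(d, f) = -3 + 3*d (q(d, f) = -3 + d*3 = -3 + 3*d)
c = -14 (c = -4 - 10 = -14)
h = -7 (h = -14 + 7 = -7)
((q(-2, 3) + 19)*h)*(-43) = (((-3 + 3*(-2)) + 19)*(-7))*(-43) = (((-3 - 6) + 19)*(-7))*(-43) = ((-9 + 19)*(-7))*(-43) = (10*(-7))*(-43) = -70*(-43) = 3010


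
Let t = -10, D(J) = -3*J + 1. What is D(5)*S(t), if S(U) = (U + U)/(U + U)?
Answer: -14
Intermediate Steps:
D(J) = 1 - 3*J
S(U) = 1 (S(U) = (2*U)/((2*U)) = (2*U)*(1/(2*U)) = 1)
D(5)*S(t) = (1 - 3*5)*1 = (1 - 15)*1 = -14*1 = -14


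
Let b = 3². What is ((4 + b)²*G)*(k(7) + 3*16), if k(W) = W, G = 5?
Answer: 46475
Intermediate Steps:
b = 9
((4 + b)²*G)*(k(7) + 3*16) = ((4 + 9)²*5)*(7 + 3*16) = (13²*5)*(7 + 48) = (169*5)*55 = 845*55 = 46475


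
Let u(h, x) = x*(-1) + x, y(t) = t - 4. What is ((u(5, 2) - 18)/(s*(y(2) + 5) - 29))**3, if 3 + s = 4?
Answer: 729/2197 ≈ 0.33182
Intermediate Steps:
y(t) = -4 + t
u(h, x) = 0 (u(h, x) = -x + x = 0)
s = 1 (s = -3 + 4 = 1)
((u(5, 2) - 18)/(s*(y(2) + 5) - 29))**3 = ((0 - 18)/(1*((-4 + 2) + 5) - 29))**3 = (-18/(1*(-2 + 5) - 29))**3 = (-18/(1*3 - 29))**3 = (-18/(3 - 29))**3 = (-18/(-26))**3 = (-18*(-1/26))**3 = (9/13)**3 = 729/2197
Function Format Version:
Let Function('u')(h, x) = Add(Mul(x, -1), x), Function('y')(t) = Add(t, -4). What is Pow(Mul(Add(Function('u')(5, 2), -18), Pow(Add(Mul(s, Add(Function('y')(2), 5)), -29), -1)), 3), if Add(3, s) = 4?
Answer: Rational(729, 2197) ≈ 0.33182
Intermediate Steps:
Function('y')(t) = Add(-4, t)
Function('u')(h, x) = 0 (Function('u')(h, x) = Add(Mul(-1, x), x) = 0)
s = 1 (s = Add(-3, 4) = 1)
Pow(Mul(Add(Function('u')(5, 2), -18), Pow(Add(Mul(s, Add(Function('y')(2), 5)), -29), -1)), 3) = Pow(Mul(Add(0, -18), Pow(Add(Mul(1, Add(Add(-4, 2), 5)), -29), -1)), 3) = Pow(Mul(-18, Pow(Add(Mul(1, Add(-2, 5)), -29), -1)), 3) = Pow(Mul(-18, Pow(Add(Mul(1, 3), -29), -1)), 3) = Pow(Mul(-18, Pow(Add(3, -29), -1)), 3) = Pow(Mul(-18, Pow(-26, -1)), 3) = Pow(Mul(-18, Rational(-1, 26)), 3) = Pow(Rational(9, 13), 3) = Rational(729, 2197)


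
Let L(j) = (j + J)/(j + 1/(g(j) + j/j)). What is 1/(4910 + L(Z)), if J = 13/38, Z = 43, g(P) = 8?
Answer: 14744/72407863 ≈ 0.00020362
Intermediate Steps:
J = 13/38 (J = 13*(1/38) = 13/38 ≈ 0.34211)
L(j) = (13/38 + j)/(1/9 + j) (L(j) = (j + 13/38)/(j + 1/(8 + j/j)) = (13/38 + j)/(j + 1/(8 + 1)) = (13/38 + j)/(j + 1/9) = (13/38 + j)/(1/9 + j))
1/(4910 + L(Z)) = 1/(4910 + 9*(13 + 38*43)/(38*(1 + 9*43))) = 1/(4910 + 9*(13 + 1634)/(38*(1 + 387))) = 1/(4910 + (9/38)*1647/388) = 1/(4910 + (9/38)*(1/388)*1647) = 1/(4910 + 14823/14744) = 1/(72407863/14744) = 14744/72407863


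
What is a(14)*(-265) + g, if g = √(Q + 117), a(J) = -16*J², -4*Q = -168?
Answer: 831040 + √159 ≈ 8.3105e+5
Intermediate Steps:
Q = 42 (Q = -¼*(-168) = 42)
g = √159 (g = √(42 + 117) = √159 ≈ 12.610)
a(14)*(-265) + g = -16*14²*(-265) + √159 = -16*196*(-265) + √159 = -3136*(-265) + √159 = 831040 + √159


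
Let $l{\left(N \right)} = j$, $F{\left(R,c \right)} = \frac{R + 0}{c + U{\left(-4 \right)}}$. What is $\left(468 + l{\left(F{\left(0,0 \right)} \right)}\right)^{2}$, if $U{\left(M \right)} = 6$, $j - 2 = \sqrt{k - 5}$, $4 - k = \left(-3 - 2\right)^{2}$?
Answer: $\left(470 + i \sqrt{26}\right)^{2} \approx 2.2087 \cdot 10^{5} + 4793.1 i$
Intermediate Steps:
$k = -21$ ($k = 4 - \left(-3 - 2\right)^{2} = 4 - \left(-5\right)^{2} = 4 - 25 = -21$)
$j = 2 + i \sqrt{26}$ ($j = 2 + \sqrt{-21 - 5} = 2 + \sqrt{-26} = 2 + i \sqrt{26} \approx 2.0 + 5.099 i$)
$F{\left(R,c \right)} = \frac{R}{6 + c}$ ($F{\left(R,c \right)} = \frac{R + 0}{c + 6} = \frac{R}{6 + c}$)
$l{\left(N \right)} = 2 + i \sqrt{26}$
$\left(468 + l{\left(F{\left(0,0 \right)} \right)}\right)^{2} = \left(468 + \left(2 + i \sqrt{26}\right)\right)^{2} = \left(470 + i \sqrt{26}\right)^{2}$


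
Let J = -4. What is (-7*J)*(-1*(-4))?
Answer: 112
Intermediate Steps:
(-7*J)*(-1*(-4)) = (-7*(-4))*(-1*(-4)) = 28*4 = 112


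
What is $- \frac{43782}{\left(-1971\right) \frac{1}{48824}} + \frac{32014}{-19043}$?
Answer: $\frac{13568829741410}{12511251} \approx 1.0845 \cdot 10^{6}$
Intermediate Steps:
$- \frac{43782}{\left(-1971\right) \frac{1}{48824}} + \frac{32014}{-19043} = - \frac{43782}{\left(-1971\right) \frac{1}{48824}} + 32014 \left(- \frac{1}{19043}\right) = - \frac{43782}{- \frac{1971}{48824}} - \frac{32014}{19043} = \left(-43782\right) \left(- \frac{48824}{1971}\right) - \frac{32014}{19043} = \frac{712537456}{657} - \frac{32014}{19043} = \frac{13568829741410}{12511251}$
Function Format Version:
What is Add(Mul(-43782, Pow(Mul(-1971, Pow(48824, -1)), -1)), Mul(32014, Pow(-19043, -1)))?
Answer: Rational(13568829741410, 12511251) ≈ 1.0845e+6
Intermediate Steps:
Add(Mul(-43782, Pow(Mul(-1971, Pow(48824, -1)), -1)), Mul(32014, Pow(-19043, -1))) = Add(Mul(-43782, Pow(Mul(-1971, Rational(1, 48824)), -1)), Mul(32014, Rational(-1, 19043))) = Add(Mul(-43782, Pow(Rational(-1971, 48824), -1)), Rational(-32014, 19043)) = Add(Mul(-43782, Rational(-48824, 1971)), Rational(-32014, 19043)) = Add(Rational(712537456, 657), Rational(-32014, 19043)) = Rational(13568829741410, 12511251)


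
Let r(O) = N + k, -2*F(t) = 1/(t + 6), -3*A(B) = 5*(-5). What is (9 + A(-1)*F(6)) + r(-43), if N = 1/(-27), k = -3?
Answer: 1213/216 ≈ 5.6157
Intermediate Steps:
A(B) = 25/3 (A(B) = -5*(-5)/3 = -1/3*(-25) = 25/3)
F(t) = -1/(2*(6 + t)) (F(t) = -1/(2*(t + 6)) = -1/(2*(6 + t)))
N = -1/27 ≈ -0.037037
r(O) = -82/27 (r(O) = -1/27 - 3 = -82/27)
(9 + A(-1)*F(6)) + r(-43) = (9 + 25*(-1/(12 + 2*6))/3) - 82/27 = (9 + 25*(-1/(12 + 12))/3) - 82/27 = (9 + 25*(-1/24)/3) - 82/27 = (9 + 25*(-1*1/24)/3) - 82/27 = (9 + (25/3)*(-1/24)) - 82/27 = (9 - 25/72) - 82/27 = 623/72 - 82/27 = 1213/216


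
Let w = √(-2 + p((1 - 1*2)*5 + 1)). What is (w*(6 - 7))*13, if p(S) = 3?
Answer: -13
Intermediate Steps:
w = 1 (w = √(-2 + 3) = √1 = 1)
(w*(6 - 7))*13 = (1*(6 - 7))*13 = (1*(-1))*13 = -1*13 = -13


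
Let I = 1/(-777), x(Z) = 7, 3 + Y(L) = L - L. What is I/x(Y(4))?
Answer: -1/5439 ≈ -0.00018386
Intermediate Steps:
Y(L) = -3 (Y(L) = -3 + (L - L) = -3 + 0 = -3)
I = -1/777 ≈ -0.0012870
I/x(Y(4)) = -1/777/7 = -1/777*⅐ = -1/5439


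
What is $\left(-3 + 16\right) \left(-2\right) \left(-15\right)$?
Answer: $390$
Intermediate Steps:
$\left(-3 + 16\right) \left(-2\right) \left(-15\right) = 13 \left(-2\right) \left(-15\right) = \left(-26\right) \left(-15\right) = 390$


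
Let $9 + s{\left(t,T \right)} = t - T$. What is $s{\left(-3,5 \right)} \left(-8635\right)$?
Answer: $146795$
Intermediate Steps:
$s{\left(t,T \right)} = -9 + t - T$ ($s{\left(t,T \right)} = -9 - \left(T - t\right) = -9 + t - T$)
$s{\left(-3,5 \right)} \left(-8635\right) = \left(-9 - 3 - 5\right) \left(-8635\right) = \left(-17\right) \left(-8635\right) = 146795$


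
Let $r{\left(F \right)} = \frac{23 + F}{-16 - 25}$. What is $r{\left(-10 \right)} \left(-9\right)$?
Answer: $\frac{117}{41} \approx 2.8537$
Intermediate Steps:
$r{\left(F \right)} = - \frac{23}{41} - \frac{F}{41}$ ($r{\left(F \right)} = \frac{23 + F}{-41} = \left(23 + F\right) \left(- \frac{1}{41}\right) = - \frac{23}{41} - \frac{F}{41}$)
$r{\left(-10 \right)} \left(-9\right) = \left(- \frac{23}{41} - - \frac{10}{41}\right) \left(-9\right) = \left(- \frac{23}{41} + \frac{10}{41}\right) \left(-9\right) = \left(- \frac{13}{41}\right) \left(-9\right) = \frac{117}{41}$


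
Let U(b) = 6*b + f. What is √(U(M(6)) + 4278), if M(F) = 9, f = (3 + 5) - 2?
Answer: 3*√482 ≈ 65.864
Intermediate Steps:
f = 6 (f = 8 - 2 = 6)
U(b) = 6 + 6*b (U(b) = 6*b + 6 = 6 + 6*b)
√(U(M(6)) + 4278) = √((6 + 6*9) + 4278) = √((6 + 54) + 4278) = √(60 + 4278) = √4338 = 3*√482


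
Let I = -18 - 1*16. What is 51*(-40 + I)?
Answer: -3774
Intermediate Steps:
I = -34 (I = -18 - 16 = -34)
51*(-40 + I) = 51*(-40 - 34) = 51*(-74) = -3774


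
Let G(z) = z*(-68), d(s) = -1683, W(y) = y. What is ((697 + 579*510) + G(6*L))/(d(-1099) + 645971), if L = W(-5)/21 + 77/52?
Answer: 26888679/58630208 ≈ 0.45861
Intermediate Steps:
L = 1357/1092 (L = -5/21 + 77/52 = 1357/1092 ≈ 1.2427)
G(z) = -68*z
((697 + 579*510) + G(6*L))/(d(-1099) + 645971) = ((697 + 579*510) - 408*1357/1092)/(-1683 + 645971) = ((697 + 295290) - 68*1357/182)/644288 = (295987 - 46138/91)*(1/644288) = (26888679/91)*(1/644288) = 26888679/58630208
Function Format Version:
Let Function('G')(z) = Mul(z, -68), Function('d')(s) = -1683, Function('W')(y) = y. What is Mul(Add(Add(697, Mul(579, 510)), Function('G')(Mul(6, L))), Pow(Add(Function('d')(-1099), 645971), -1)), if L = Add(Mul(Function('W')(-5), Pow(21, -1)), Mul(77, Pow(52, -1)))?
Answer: Rational(26888679, 58630208) ≈ 0.45861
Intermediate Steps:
L = Rational(1357, 1092) (L = Add(Mul(-5, Pow(21, -1)), Mul(77, Pow(52, -1))) = Add(Mul(-5, Rational(1, 21)), Mul(77, Rational(1, 52))) = Add(Rational(-5, 21), Rational(77, 52)) = Rational(1357, 1092) ≈ 1.2427)
Function('G')(z) = Mul(-68, z)
Mul(Add(Add(697, Mul(579, 510)), Function('G')(Mul(6, L))), Pow(Add(Function('d')(-1099), 645971), -1)) = Mul(Add(Add(697, Mul(579, 510)), Mul(-68, Mul(6, Rational(1357, 1092)))), Pow(Add(-1683, 645971), -1)) = Mul(Add(Add(697, 295290), Mul(-68, Rational(1357, 182))), Pow(644288, -1)) = Mul(Add(295987, Rational(-46138, 91)), Rational(1, 644288)) = Mul(Rational(26888679, 91), Rational(1, 644288)) = Rational(26888679, 58630208)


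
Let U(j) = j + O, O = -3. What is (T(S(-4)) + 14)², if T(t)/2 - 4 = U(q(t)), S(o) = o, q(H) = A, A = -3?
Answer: 100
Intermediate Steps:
q(H) = -3
U(j) = -3 + j (U(j) = j - 3 = -3 + j)
T(t) = -4 (T(t) = 8 + 2*(-3 - 3) = 8 + 2*(-6) = 8 - 12 = -4)
(T(S(-4)) + 14)² = (-4 + 14)² = 10² = 100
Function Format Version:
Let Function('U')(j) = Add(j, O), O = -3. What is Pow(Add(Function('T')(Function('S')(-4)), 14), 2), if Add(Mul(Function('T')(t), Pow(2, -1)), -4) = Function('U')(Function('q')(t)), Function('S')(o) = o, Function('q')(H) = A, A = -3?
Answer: 100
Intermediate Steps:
Function('q')(H) = -3
Function('U')(j) = Add(-3, j) (Function('U')(j) = Add(j, -3) = Add(-3, j))
Function('T')(t) = -4 (Function('T')(t) = Add(8, Mul(2, Add(-3, -3))) = Add(8, Mul(2, -6)) = Add(8, -12) = -4)
Pow(Add(Function('T')(Function('S')(-4)), 14), 2) = Pow(Add(-4, 14), 2) = Pow(10, 2) = 100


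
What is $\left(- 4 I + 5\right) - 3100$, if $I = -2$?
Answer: $-3087$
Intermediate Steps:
$\left(- 4 I + 5\right) - 3100 = \left(\left(-4\right) \left(-2\right) + 5\right) - 3100 = \left(8 + 5\right) - 3100 = 13 - 3100 = -3087$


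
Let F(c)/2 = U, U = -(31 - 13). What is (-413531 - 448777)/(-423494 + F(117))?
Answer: 431154/211765 ≈ 2.0360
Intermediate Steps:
U = -18 (U = -1*18 = -18)
F(c) = -36 (F(c) = 2*(-18) = -36)
(-413531 - 448777)/(-423494 + F(117)) = (-413531 - 448777)/(-423494 - 36) = -862308/(-423530) = -862308*(-1/423530) = 431154/211765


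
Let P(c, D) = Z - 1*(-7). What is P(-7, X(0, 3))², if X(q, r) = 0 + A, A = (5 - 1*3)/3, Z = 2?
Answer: 81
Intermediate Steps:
A = ⅔ (A = (5 - 3)*(⅓) = 2*(⅓) = ⅔ ≈ 0.66667)
X(q, r) = ⅔ (X(q, r) = 0 + ⅔ = ⅔)
P(c, D) = 9 (P(c, D) = 2 - 1*(-7) = 2 + 7 = 9)
P(-7, X(0, 3))² = 9² = 81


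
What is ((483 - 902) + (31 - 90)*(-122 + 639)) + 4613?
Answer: -26309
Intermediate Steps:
((483 - 902) + (31 - 90)*(-122 + 639)) + 4613 = (-419 - 59*517) + 4613 = (-419 - 30503) + 4613 = -30922 + 4613 = -26309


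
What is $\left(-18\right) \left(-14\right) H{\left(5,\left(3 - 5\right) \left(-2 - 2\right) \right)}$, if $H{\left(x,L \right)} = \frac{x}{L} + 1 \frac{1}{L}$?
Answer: $189$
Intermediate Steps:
$H{\left(x,L \right)} = \frac{1}{L} + \frac{x}{L}$ ($H{\left(x,L \right)} = \frac{x}{L} + \frac{1}{L} = \frac{1}{L} + \frac{x}{L}$)
$\left(-18\right) \left(-14\right) H{\left(5,\left(3 - 5\right) \left(-2 - 2\right) \right)} = \left(-18\right) \left(-14\right) \frac{1 + 5}{\left(3 - 5\right) \left(-2 - 2\right)} = 252 \frac{1}{\left(-2\right) \left(-4\right)} 6 = 252 \cdot \frac{1}{8} \cdot 6 = 252 \cdot \frac{3}{4} = 189$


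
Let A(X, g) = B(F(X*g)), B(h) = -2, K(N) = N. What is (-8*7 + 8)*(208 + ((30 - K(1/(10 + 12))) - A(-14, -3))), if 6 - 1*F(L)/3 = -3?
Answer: -126696/11 ≈ -11518.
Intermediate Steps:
F(L) = 27 (F(L) = 18 - 3*(-3) = 18 + 9 = 27)
A(X, g) = -2
(-8*7 + 8)*(208 + ((30 - K(1/(10 + 12))) - A(-14, -3))) = (-8*7 + 8)*(208 + ((30 - 1/(10 + 12)) - 1*(-2))) = (-56 + 8)*(208 + ((30 - 1/22) + 2)) = -48*(208 + ((30 - 1*1/22) + 2)) = -48*(208 + ((30 - 1/22) + 2)) = -48*(208 + (659/22 + 2)) = -48*(208 + 703/22) = -48*5279/22 = -126696/11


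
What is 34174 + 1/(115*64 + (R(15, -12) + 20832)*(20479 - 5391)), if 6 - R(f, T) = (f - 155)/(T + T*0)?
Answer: 32216008598371/942705232 ≈ 34174.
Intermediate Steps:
R(f, T) = 6 - (-155 + f)/T (R(f, T) = 6 - (f - 155)/(T + T*0) = 6 - (-155 + f)/(T + 0) = 6 - (-155 + f)/T)
34174 + 1/(115*64 + (R(15, -12) + 20832)*(20479 - 5391)) = 34174 + 1/(115*64 + ((155 - 1*15 + 6*(-12))/(-12) + 20832)*(20479 - 5391)) = 34174 + 1/(7360 + (-(155 - 15 - 72)/12 + 20832)*15088) = 34174 + 1/(7360 + (-1/12*68 + 20832)*15088) = 34174 + 1/(7360 + (-17/3 + 20832)*15088) = 34174 + 1/(7360 + (62479/3)*15088) = 34174 + 1/(7360 + 942683152/3) = 34174 + 1/(942705232/3) = 34174 + 3/942705232 = 32216008598371/942705232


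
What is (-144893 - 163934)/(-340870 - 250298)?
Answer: 308827/591168 ≈ 0.52240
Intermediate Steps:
(-144893 - 163934)/(-340870 - 250298) = -308827/(-591168) = -308827*(-1/591168) = 308827/591168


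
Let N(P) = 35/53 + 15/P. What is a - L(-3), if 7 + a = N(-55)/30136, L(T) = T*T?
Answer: -140554191/8784644 ≈ -16.000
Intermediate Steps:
L(T) = T²
N(P) = 35/53 + 15/P (N(P) = 35*(1/53) + 15/P = 35/53 + 15/P)
a = -61492395/8784644 (a = -7 + (35/53 + 15/(-55))/30136 = -7 + (35/53 + 15*(-1/55))*(1/30136) = -7 + (35/53 - 3/11)*(1/30136) = -7 + (226/583)*(1/30136) = -7 + 113/8784644 = -61492395/8784644 ≈ -7.0000)
a - L(-3) = -61492395/8784644 - 1*(-3)² = -61492395/8784644 - 1*9 = -61492395/8784644 - 9 = -140554191/8784644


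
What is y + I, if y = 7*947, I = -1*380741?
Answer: -374112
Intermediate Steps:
I = -380741
y = 6629
y + I = 6629 - 380741 = -374112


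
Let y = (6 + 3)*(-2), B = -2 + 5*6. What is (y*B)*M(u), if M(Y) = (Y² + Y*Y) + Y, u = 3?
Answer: -10584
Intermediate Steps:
M(Y) = Y + 2*Y² (M(Y) = (Y² + Y²) + Y = 2*Y² + Y = Y + 2*Y²)
B = 28 (B = -2 + 30 = 28)
y = -18 (y = 9*(-2) = -18)
(y*B)*M(u) = (-18*28)*(3*(1 + 2*3)) = -1512*(1 + 6) = -1512*7 = -504*21 = -10584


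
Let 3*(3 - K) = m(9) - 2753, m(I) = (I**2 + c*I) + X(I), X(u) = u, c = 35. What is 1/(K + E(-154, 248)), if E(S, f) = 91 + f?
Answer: 3/3374 ≈ 0.00088915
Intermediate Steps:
m(I) = I**2 + 36*I (m(I) = (I**2 + 35*I) + I = I**2 + 36*I)
K = 2357/3 (K = 3 - (9*(36 + 9) - 2753)/3 = 3 - (9*45 - 2753)/3 = 3 - (405 - 2753)/3 = 3 - 1/3*(-2348) = 3 + 2348/3 = 2357/3 ≈ 785.67)
1/(K + E(-154, 248)) = 1/(2357/3 + (91 + 248)) = 1/(2357/3 + 339) = 1/(3374/3) = 3/3374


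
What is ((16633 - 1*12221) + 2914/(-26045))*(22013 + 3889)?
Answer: 2976337328652/26045 ≈ 1.1428e+8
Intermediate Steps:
((16633 - 1*12221) + 2914/(-26045))*(22013 + 3889) = ((16633 - 12221) + 2914*(-1/26045))*25902 = (4412 - 2914/26045)*25902 = (114907626/26045)*25902 = 2976337328652/26045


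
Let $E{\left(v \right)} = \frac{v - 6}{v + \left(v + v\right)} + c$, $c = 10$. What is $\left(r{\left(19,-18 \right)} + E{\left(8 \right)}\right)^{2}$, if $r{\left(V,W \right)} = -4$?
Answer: $\frac{5329}{144} \approx 37.007$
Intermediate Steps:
$E{\left(v \right)} = 10 + \frac{-6 + v}{3 v}$ ($E{\left(v \right)} = \frac{v - 6}{v + \left(v + v\right)} + 10 = \frac{-6 + v}{v + 2 v} + 10 = \frac{-6 + v}{3 v} + 10 = 10 + \frac{-6 + v}{3 v}$)
$\left(r{\left(19,-18 \right)} + E{\left(8 \right)}\right)^{2} = \left(-4 + \left(\frac{31}{3} - \frac{2}{8}\right)\right)^{2} = \left(-4 + \left(\frac{31}{3} - \frac{1}{4}\right)\right)^{2} = \left(-4 + \frac{121}{12}\right)^{2} = \left(\frac{73}{12}\right)^{2} = \frac{5329}{144}$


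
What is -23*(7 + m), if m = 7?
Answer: -322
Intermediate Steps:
-23*(7 + m) = -23*(7 + 7) = -23*14 = -322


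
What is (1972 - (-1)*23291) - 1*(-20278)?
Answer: 45541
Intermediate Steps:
(1972 - (-1)*23291) - 1*(-20278) = (1972 - 1*(-23291)) + 20278 = (1972 + 23291) + 20278 = 25263 + 20278 = 45541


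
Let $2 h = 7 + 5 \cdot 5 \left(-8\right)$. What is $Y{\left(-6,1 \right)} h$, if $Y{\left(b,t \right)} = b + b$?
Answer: $1158$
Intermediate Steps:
$Y{\left(b,t \right)} = 2 b$
$h = - \frac{193}{2}$ ($h = \frac{7 + 5 \cdot 5 \left(-8\right)}{2} = \frac{7 + 25 \left(-8\right)}{2} = \frac{7 - 200}{2} = \frac{1}{2} \left(-193\right) = - \frac{193}{2} \approx -96.5$)
$Y{\left(-6,1 \right)} h = 2 \left(-6\right) \left(- \frac{193}{2}\right) = \left(-12\right) \left(- \frac{193}{2}\right) = 1158$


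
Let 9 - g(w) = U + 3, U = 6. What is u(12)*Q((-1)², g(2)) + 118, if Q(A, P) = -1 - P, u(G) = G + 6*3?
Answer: 88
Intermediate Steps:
u(G) = 18 + G (u(G) = G + 18 = 18 + G)
g(w) = 0 (g(w) = 9 - (6 + 3) = 9 - 1*9 = 9 - 9 = 0)
u(12)*Q((-1)², g(2)) + 118 = (18 + 12)*(-1 - 1*0) + 118 = 30*(-1 + 0) + 118 = 30*(-1) + 118 = -30 + 118 = 88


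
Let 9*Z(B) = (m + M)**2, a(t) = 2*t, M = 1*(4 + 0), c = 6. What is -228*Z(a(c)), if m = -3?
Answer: -76/3 ≈ -25.333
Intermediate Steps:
M = 4 (M = 1*4 = 4)
Z(B) = 1/9 (Z(B) = (-3 + 4)**2/9 = (1/9)*1**2 = (1/9)*1 = 1/9)
-228*Z(a(c)) = -228*1/9 = -76/3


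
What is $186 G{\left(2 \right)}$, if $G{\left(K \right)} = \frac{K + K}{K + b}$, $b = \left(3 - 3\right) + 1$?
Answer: $248$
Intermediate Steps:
$b = 1$ ($b = 0 + 1 = 1$)
$G{\left(K \right)} = \frac{2 K}{1 + K}$ ($G{\left(K \right)} = \frac{K + K}{K + 1} = \frac{2 K}{1 + K}$)
$186 G{\left(2 \right)} = 186 \cdot 2 \cdot 2 \frac{1}{1 + 2} = 186 \cdot 2 \cdot 2 \cdot \frac{1}{3} = 186 \cdot \frac{4}{3} = 248$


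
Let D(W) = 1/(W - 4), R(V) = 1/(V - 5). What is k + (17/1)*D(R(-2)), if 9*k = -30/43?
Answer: -15641/3741 ≈ -4.1810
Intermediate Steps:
R(V) = 1/(-5 + V)
D(W) = 1/(-4 + W)
k = -10/129 (k = (-30/43)/9 = (-30*1/43)/9 = (⅑)*(-30/43) = -10/129 ≈ -0.077519)
k + (17/1)*D(R(-2)) = -10/129 + (17/1)/(-4 + 1/(-5 - 2)) = -10/129 + (17*1)/(-4 + 1/(-7)) = -10/129 + 17/(-4 - ⅐) = -10/129 + 17/(-29/7) = -10/129 + 17*(-7/29) = -10/129 - 119/29 = -15641/3741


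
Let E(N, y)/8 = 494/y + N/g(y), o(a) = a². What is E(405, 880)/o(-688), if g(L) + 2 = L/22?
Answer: 93793/494644480 ≈ 0.00018962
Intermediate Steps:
g(L) = -2 + L/22
E(N, y) = 3952/y + 8*N/(-2 + y/22) (E(N, y) = 8*(494/y + N/(-2 + y/22)) = 3952/y + 8*N/(-2 + y/22))
E(405, 880)/o(-688) = (16*(-10868 + 247*880 + 11*405*880)/(880*(-44 + 880)))/((-688)²) = (16*(1/880)*(-10868 + 217360 + 3920400)/836)/473344 = (16*(1/880)*(1/836)*4126892)*(1/473344) = (93793/1045)*(1/473344) = 93793/494644480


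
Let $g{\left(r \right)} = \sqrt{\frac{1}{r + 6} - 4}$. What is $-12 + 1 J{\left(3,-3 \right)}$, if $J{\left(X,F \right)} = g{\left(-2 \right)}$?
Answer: $-12 + \frac{i \sqrt{15}}{2} \approx -12.0 + 1.9365 i$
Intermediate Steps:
$g{\left(r \right)} = \sqrt{-4 + \frac{1}{6 + r}}$ ($g{\left(r \right)} = \sqrt{\frac{1}{6 + r} - 4} = \sqrt{-4 + \frac{1}{6 + r}}$)
$J{\left(X,F \right)} = \frac{i \sqrt{15}}{2}$ ($J{\left(X,F \right)} = \sqrt{\frac{-23 - -8}{6 - 2}} = \sqrt{\frac{-23 + 8}{4}} = \sqrt{\frac{1}{4} \left(-15\right)} = \sqrt{- \frac{15}{4}} = \frac{i \sqrt{15}}{2}$)
$-12 + 1 J{\left(3,-3 \right)} = -12 + 1 \frac{i \sqrt{15}}{2} = -12 + \frac{i \sqrt{15}}{2}$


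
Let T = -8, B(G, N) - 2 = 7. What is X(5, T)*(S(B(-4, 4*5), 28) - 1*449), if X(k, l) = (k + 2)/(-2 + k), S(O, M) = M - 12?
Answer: -3031/3 ≈ -1010.3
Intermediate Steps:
B(G, N) = 9 (B(G, N) = 2 + 7 = 9)
S(O, M) = -12 + M
X(k, l) = (2 + k)/(-2 + k)
X(5, T)*(S(B(-4, 4*5), 28) - 1*449) = ((2 + 5)/(-2 + 5))*((-12 + 28) - 1*449) = (7/3)*(16 - 449) = ((1/3)*7)*(-433) = (7/3)*(-433) = -3031/3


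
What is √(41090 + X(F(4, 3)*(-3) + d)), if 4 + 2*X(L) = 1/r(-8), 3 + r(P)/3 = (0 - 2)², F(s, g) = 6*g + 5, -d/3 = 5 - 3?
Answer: √1479174/6 ≈ 202.70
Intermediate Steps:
d = -6 (d = -3*(5 - 3) = -3*2 = -6)
F(s, g) = 5 + 6*g
r(P) = 3 (r(P) = -9 + 3*(0 - 2)² = -9 + 3*(-2)² = -9 + 3*4 = -9 + 12 = 3)
X(L) = -11/6 (X(L) = -2 + (½)/3 = -2 + (½)*(⅓) = -2 + ⅙ = -11/6)
√(41090 + X(F(4, 3)*(-3) + d)) = √(41090 - 11/6) = √(246529/6) = √1479174/6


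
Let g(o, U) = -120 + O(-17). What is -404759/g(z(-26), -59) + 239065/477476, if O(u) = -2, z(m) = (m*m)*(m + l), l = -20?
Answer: 96645937107/29126036 ≈ 3318.2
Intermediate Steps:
z(m) = m²*(-20 + m) (z(m) = (m*m)*(m - 20) = m²*(-20 + m))
g(o, U) = -122 (g(o, U) = -120 - 2 = -122)
-404759/g(z(-26), -59) + 239065/477476 = -404759/(-122) + 239065/477476 = -404759*(-1/122) + 239065*(1/477476) = 404759/122 + 239065/477476 = 96645937107/29126036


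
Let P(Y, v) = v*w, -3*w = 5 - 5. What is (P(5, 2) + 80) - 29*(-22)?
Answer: 718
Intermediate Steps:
w = 0 (w = -(5 - 5)/3 = -⅓*0 = 0)
P(Y, v) = 0 (P(Y, v) = v*0 = 0)
(P(5, 2) + 80) - 29*(-22) = (0 + 80) - 29*(-22) = 80 + 638 = 718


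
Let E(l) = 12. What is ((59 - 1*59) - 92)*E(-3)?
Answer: -1104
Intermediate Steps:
((59 - 1*59) - 92)*E(-3) = ((59 - 1*59) - 92)*12 = ((59 - 59) - 92)*12 = (0 - 92)*12 = -92*12 = -1104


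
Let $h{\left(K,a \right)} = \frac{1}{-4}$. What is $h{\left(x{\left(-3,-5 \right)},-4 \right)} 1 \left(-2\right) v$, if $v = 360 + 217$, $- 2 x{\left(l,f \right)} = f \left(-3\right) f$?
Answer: $\frac{577}{2} \approx 288.5$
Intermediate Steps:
$x{\left(l,f \right)} = \frac{3 f^{2}}{2}$ ($x{\left(l,f \right)} = - \frac{f \left(-3\right) f}{2} = - \frac{- 3 f f}{2} = - \frac{\left(-3\right) f^{2}}{2} = \frac{3 f^{2}}{2}$)
$v = 577$
$h{\left(K,a \right)} = - \frac{1}{4}$
$h{\left(x{\left(-3,-5 \right)},-4 \right)} 1 \left(-2\right) v = \left(- \frac{1}{4}\right) 1 \left(-2\right) 577 = \left(- \frac{1}{4}\right) \left(-2\right) 577 = \frac{1}{2} \cdot 577 = \frac{577}{2}$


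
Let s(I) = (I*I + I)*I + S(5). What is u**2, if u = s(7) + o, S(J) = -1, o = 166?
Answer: 310249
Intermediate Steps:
s(I) = -1 + I*(I + I**2) (s(I) = (I*I + I)*I - 1 = (I**2 + I)*I - 1 = (I + I**2)*I - 1 = I*(I + I**2) - 1 = -1 + I*(I + I**2))
u = 557 (u = (-1 + 7**2 + 7**3) + 166 = (-1 + 49 + 343) + 166 = 391 + 166 = 557)
u**2 = 557**2 = 310249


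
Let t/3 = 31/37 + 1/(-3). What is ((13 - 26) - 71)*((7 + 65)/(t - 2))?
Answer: 12432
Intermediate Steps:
t = 56/37 (t = 3*(31/37 + 1/(-3)) = 3*(31*(1/37) + 1*(-1/3)) = 3*(31/37 - 1/3) = 3*(56/111) = 56/37 ≈ 1.5135)
((13 - 26) - 71)*((7 + 65)/(t - 2)) = ((13 - 26) - 71)*((7 + 65)/(56/37 - 2)) = (-13 - 71)*(72/(-18/37)) = -6048*(-37)/18 = -84*(-148) = 12432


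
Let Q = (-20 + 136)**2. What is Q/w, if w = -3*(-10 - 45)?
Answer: 13456/165 ≈ 81.552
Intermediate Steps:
Q = 13456 (Q = 116**2 = 13456)
w = 165 (w = -3*(-55) = 165)
Q/w = 13456/165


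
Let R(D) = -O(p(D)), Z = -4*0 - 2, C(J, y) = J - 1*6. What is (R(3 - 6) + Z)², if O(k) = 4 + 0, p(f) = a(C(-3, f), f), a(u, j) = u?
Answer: 36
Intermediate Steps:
C(J, y) = -6 + J (C(J, y) = J - 6 = -6 + J)
p(f) = -9 (p(f) = -6 - 3 = -9)
Z = -2 (Z = 0 - 2 = -2)
O(k) = 4
R(D) = -4 (R(D) = -1*4 = -4)
(R(3 - 6) + Z)² = (-4 - 2)² = (-6)² = 36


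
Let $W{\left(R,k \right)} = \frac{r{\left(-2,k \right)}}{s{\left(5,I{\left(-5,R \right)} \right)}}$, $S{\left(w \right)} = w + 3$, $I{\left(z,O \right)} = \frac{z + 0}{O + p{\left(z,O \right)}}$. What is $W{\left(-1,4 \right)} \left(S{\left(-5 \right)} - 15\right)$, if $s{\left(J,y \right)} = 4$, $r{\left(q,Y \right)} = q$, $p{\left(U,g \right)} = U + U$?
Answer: $\frac{17}{2} \approx 8.5$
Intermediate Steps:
$p{\left(U,g \right)} = 2 U$
$I{\left(z,O \right)} = \frac{z}{O + 2 z}$ ($I{\left(z,O \right)} = \frac{z + 0}{O + 2 z} = \frac{z}{O + 2 z}$)
$S{\left(w \right)} = 3 + w$
$W{\left(R,k \right)} = - \frac{1}{2}$ ($W{\left(R,k \right)} = - \frac{2}{4} = \left(-2\right) \frac{1}{4} = - \frac{1}{2}$)
$W{\left(-1,4 \right)} \left(S{\left(-5 \right)} - 15\right) = - \frac{\left(3 - 5\right) - 15}{2} = - \frac{-2 - 15}{2} = \left(- \frac{1}{2}\right) \left(-17\right) = \frac{17}{2}$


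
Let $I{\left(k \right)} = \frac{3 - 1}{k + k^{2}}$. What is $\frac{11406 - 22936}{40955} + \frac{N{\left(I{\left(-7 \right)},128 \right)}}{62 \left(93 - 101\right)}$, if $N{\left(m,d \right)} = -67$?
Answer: $- \frac{594979}{4062736} \approx -0.14645$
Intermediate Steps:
$I{\left(k \right)} = \frac{2}{k + k^{2}}$
$\frac{11406 - 22936}{40955} + \frac{N{\left(I{\left(-7 \right)},128 \right)}}{62 \left(93 - 101\right)} = \frac{11406 - 22936}{40955} - \frac{67}{62 \left(93 - 101\right)} = \left(-11530\right) \frac{1}{40955} - \frac{67}{62 \left(-8\right)} = - \frac{2306}{8191} - \frac{67}{-496} = - \frac{2306}{8191} - - \frac{67}{496} = - \frac{2306}{8191} + \frac{67}{496} = - \frac{594979}{4062736}$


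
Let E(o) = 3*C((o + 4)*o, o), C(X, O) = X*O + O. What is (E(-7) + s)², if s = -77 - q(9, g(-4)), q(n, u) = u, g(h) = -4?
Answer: 286225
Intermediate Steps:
C(X, O) = O + O*X (C(X, O) = O*X + O = O + O*X)
E(o) = 3*o*(1 + o*(4 + o)) (E(o) = 3*(o*(1 + (o + 4)*o)) = 3*(o*(1 + (4 + o)*o)) = 3*(o*(1 + o*(4 + o))) = 3*o*(1 + o*(4 + o)))
s = -73 (s = -77 - 1*(-4) = -77 + 4 = -73)
(E(-7) + s)² = (3*(-7)*(1 - 7*(4 - 7)) - 73)² = (3*(-7)*(1 - 7*(-3)) - 73)² = (3*(-7)*(1 + 21) - 73)² = (3*(-7)*22 - 73)² = (-462 - 73)² = (-535)² = 286225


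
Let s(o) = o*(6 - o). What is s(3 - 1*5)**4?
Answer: 65536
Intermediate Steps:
s(3 - 1*5)**4 = ((3 - 1*5)*(6 - (3 - 1*5)))**4 = ((3 - 5)*(6 - (3 - 5)))**4 = (-2*(6 - 1*(-2)))**4 = (-2*(6 + 2))**4 = (-2*8)**4 = (-16)**4 = 65536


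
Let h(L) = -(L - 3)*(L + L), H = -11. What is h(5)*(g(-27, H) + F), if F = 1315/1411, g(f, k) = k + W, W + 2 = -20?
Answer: 904960/1411 ≈ 641.36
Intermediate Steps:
W = -22 (W = -2 - 20 = -22)
g(f, k) = -22 + k (g(f, k) = k - 22 = -22 + k)
h(L) = -2*L*(-3 + L) (h(L) = -(-3 + L)*2*L = -2*L*(-3 + L))
F = 1315/1411 (F = 1315*(1/1411) = 1315/1411 ≈ 0.93196)
h(5)*(g(-27, H) + F) = (2*5*(3 - 1*5))*((-22 - 11) + 1315/1411) = (2*5*(3 - 5))*(-33 + 1315/1411) = (2*5*(-2))*(-45248/1411) = -20*(-45248/1411) = 904960/1411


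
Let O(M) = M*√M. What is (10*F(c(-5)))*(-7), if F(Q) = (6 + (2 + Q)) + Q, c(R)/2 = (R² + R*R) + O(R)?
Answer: -14560 + 1400*I*√5 ≈ -14560.0 + 3130.5*I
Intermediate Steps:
O(M) = M^(3/2)
c(R) = 2*R^(3/2) + 4*R² (c(R) = 2*((R² + R*R) + R^(3/2)) = 2*((R² + R²) + R^(3/2)) = 2*(2*R² + R^(3/2)) = 2*(R^(3/2) + 2*R²) = 2*R^(3/2) + 4*R²)
F(Q) = 8 + 2*Q (F(Q) = (8 + Q) + Q = 8 + 2*Q)
(10*F(c(-5)))*(-7) = (10*(8 + 2*(2*(-5)^(3/2) + 4*(-5)²)))*(-7) = (10*(8 + 2*(2*(-5*I*√5) + 4*25)))*(-7) = (10*(8 + 2*(-10*I*√5 + 100)))*(-7) = (10*(8 + 2*(100 - 10*I*√5)))*(-7) = (10*(8 + (200 - 20*I*√5)))*(-7) = (10*(208 - 20*I*√5))*(-7) = (2080 - 200*I*√5)*(-7) = -14560 + 1400*I*√5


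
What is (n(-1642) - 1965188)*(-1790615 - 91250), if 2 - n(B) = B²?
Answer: 8772031417750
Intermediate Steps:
n(B) = 2 - B²
(n(-1642) - 1965188)*(-1790615 - 91250) = ((2 - 1*(-1642)²) - 1965188)*(-1790615 - 91250) = ((2 - 1*2696164) - 1965188)*(-1881865) = ((2 - 2696164) - 1965188)*(-1881865) = (-2696162 - 1965188)*(-1881865) = -4661350*(-1881865) = 8772031417750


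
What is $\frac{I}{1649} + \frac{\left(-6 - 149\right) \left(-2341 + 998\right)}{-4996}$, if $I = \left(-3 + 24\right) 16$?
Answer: $- \frac{341585429}{8238404} \approx -41.463$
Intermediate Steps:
$I = 336$ ($I = 21 \cdot 16 = 336$)
$\frac{I}{1649} + \frac{\left(-6 - 149\right) \left(-2341 + 998\right)}{-4996} = \frac{336}{1649} + \frac{\left(-6 - 149\right) \left(-2341 + 998\right)}{-4996} = 336 \cdot \frac{1}{1649} + \left(-155\right) \left(-1343\right) \left(- \frac{1}{4996}\right) = \frac{336}{1649} + 208165 \left(- \frac{1}{4996}\right) = \frac{336}{1649} - \frac{208165}{4996} = - \frac{341585429}{8238404}$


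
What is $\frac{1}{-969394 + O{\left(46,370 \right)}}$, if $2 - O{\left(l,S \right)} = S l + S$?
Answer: $- \frac{1}{986782} \approx -1.0134 \cdot 10^{-6}$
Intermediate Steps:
$O{\left(l,S \right)} = 2 - S - S l$ ($O{\left(l,S \right)} = 2 - \left(S l + S\right) = 2 - \left(S + S l\right) = 2 - S - S l$)
$\frac{1}{-969394 + O{\left(46,370 \right)}} = \frac{1}{-969394 - \left(368 + 17020\right)} = \frac{1}{-969394 - 17388} = \frac{1}{-986782} = - \frac{1}{986782}$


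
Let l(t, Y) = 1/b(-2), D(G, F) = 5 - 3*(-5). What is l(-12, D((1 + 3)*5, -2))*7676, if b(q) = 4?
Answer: 1919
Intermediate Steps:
D(G, F) = 20 (D(G, F) = 5 + 15 = 20)
l(t, Y) = ¼ (l(t, Y) = 1/4 = ¼)
l(-12, D((1 + 3)*5, -2))*7676 = (¼)*7676 = 1919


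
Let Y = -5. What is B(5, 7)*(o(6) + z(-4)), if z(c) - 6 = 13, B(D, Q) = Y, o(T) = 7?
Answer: -130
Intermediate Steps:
B(D, Q) = -5
z(c) = 19 (z(c) = 6 + 13 = 19)
B(5, 7)*(o(6) + z(-4)) = -5*(7 + 19) = -5*26 = -130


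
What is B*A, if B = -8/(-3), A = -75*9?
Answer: -1800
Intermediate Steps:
A = -675
B = 8/3 (B = -8*(-⅓) = 8/3 ≈ 2.6667)
B*A = (8/3)*(-675) = -1800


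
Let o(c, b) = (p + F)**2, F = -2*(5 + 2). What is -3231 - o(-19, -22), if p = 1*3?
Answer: -3352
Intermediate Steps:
p = 3
F = -14 (F = -2*7 = -14)
o(c, b) = 121 (o(c, b) = (3 - 14)**2 = (-11)**2 = 121)
-3231 - o(-19, -22) = -3231 - 1*121 = -3231 - 121 = -3352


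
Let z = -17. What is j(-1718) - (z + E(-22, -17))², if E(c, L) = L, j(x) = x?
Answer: -2874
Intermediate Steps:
j(-1718) - (z + E(-22, -17))² = -1718 - (-17 - 17)² = -1718 - 1*(-34)² = -1718 - 1*1156 = -1718 - 1156 = -2874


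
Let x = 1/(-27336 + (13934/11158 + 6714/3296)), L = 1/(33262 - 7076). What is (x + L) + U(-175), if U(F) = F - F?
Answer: 10543110481/6580599990345898 ≈ 1.6021e-6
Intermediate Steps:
U(F) = 0
L = 1/26186 ≈ 3.8188e-5
x = -9194192/251302222193 (x = 1/(-27336 + (13934*(1/11158) + 6714*(1/3296))) = 1/(-27336 + (6967/5579 + 3357/1648)) = 1/(-27336 + 30210319/9194192) = 1/(-251302222193/9194192) = -9194192/251302222193 ≈ -3.6586e-5)
(x + L) + U(-175) = (-9194192/251302222193 + 1/26186) + 0 = 10543110481/6580599990345898 + 0 = 10543110481/6580599990345898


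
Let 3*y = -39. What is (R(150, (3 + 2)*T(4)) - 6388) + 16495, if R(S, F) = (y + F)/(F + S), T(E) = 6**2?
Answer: 3335477/330 ≈ 10108.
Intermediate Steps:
y = -13 (y = (1/3)*(-39) = -13)
T(E) = 36
R(S, F) = (-13 + F)/(F + S)
(R(150, (3 + 2)*T(4)) - 6388) + 16495 = ((-13 + (3 + 2)*36)/((3 + 2)*36 + 150) - 6388) + 16495 = ((-13 + 5*36)/(5*36 + 150) - 6388) + 16495 = ((-13 + 180)/(180 + 150) - 6388) + 16495 = (167/330 - 6388) + 16495 = -2107873/330 + 16495 = 3335477/330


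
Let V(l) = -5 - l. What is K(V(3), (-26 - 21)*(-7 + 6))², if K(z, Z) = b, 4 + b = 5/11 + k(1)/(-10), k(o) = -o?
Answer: 143641/12100 ≈ 11.871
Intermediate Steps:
b = -379/110 (b = -4 + (5/11 - 1*1/(-10)) = -4 + (5*(1/11) - 1*(-⅒)) = -4 + (5/11 + ⅒) = -4 + 61/110 = -379/110 ≈ -3.4455)
K(z, Z) = -379/110
K(V(3), (-26 - 21)*(-7 + 6))² = (-379/110)² = 143641/12100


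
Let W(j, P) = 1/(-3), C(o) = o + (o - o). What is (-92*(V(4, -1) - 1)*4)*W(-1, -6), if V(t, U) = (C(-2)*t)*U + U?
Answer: 736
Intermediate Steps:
C(o) = o (C(o) = o + 0 = o)
V(t, U) = U - 2*U*t (V(t, U) = (-2*t)*U + U = -2*U*t + U = U - 2*U*t)
W(j, P) = -⅓
(-92*(V(4, -1) - 1)*4)*W(-1, -6) = -92*(-(1 - 2*4) - 1)*4*(-⅓) = -92*(-(1 - 8) - 1)*4*(-⅓) = -92*(-1*(-7) - 1)*4*(-⅓) = -92*(7 - 1)*4*(-⅓) = -552*4*(-⅓) = -92*24*(-⅓) = -2208*(-⅓) = 736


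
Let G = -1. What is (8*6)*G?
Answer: -48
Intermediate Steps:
(8*6)*G = (8*6)*(-1) = 48*(-1) = -48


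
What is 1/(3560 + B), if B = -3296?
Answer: 1/264 ≈ 0.0037879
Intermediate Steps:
1/(3560 + B) = 1/(3560 - 3296) = 1/264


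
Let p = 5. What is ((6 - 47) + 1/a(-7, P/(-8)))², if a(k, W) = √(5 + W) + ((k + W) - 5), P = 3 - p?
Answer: 7623561313/4515625 + 1397008*√21/4515625 ≈ 1689.7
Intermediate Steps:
P = -2 (P = 3 - 1*5 = 3 - 5 = -2)
a(k, W) = -5 + W + k + √(5 + W) (a(k, W) = √(5 + W) + ((W + k) - 5) = √(5 + W) + (-5 + W + k) = -5 + W + k + √(5 + W))
((6 - 47) + 1/a(-7, P/(-8)))² = ((6 - 47) + 1/(-5 - 2/(-8) - 7 + √(5 - 2/(-8))))² = (-41 + 1/(-5 - 2*(-⅛) - 7 + √(5 - 2*(-⅛))))² = (-41 + 1/(-5 + ¼ - 7 + √(5 + ¼)))² = (-41 + 1/(-5 + ¼ - 7 + √(21/4)))² = (-41 + 1/(-5 + ¼ - 7 + √21/2))² = (-41 + 1/(-47/4 + √21/2))²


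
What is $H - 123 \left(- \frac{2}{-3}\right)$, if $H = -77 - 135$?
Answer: $-294$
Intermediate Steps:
$H = -212$
$H - 123 \left(- \frac{2}{-3}\right) = -212 - 123 \left(- \frac{2}{-3}\right) = -212 - 123 \left(\left(-2\right) \left(- \frac{1}{3}\right)\right) = -212 - 82 = -294$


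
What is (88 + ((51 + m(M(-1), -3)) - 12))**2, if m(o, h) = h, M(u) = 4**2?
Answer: 15376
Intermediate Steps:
M(u) = 16
(88 + ((51 + m(M(-1), -3)) - 12))**2 = (88 + ((51 - 3) - 12))**2 = (88 + (48 - 12))**2 = (88 + 36)**2 = 124**2 = 15376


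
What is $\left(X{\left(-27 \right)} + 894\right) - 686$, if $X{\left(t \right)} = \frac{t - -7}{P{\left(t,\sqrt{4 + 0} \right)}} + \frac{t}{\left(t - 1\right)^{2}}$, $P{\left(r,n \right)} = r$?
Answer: $\frac{4417895}{21168} \approx 208.71$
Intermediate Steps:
$X{\left(t \right)} = \frac{t}{\left(-1 + t\right)^{2}} + \frac{7 + t}{t}$ ($X{\left(t \right)} = \frac{t - -7}{t} + \frac{t}{\left(t - 1\right)^{2}} = \frac{t + 7}{t} + \frac{t}{\left(-1 + t\right)^{2}} = \frac{7 + t}{t} + \frac{t}{\left(-1 + t\right)^{2}} = \frac{t}{\left(-1 + t\right)^{2}} + \frac{7 + t}{t}$)
$\left(X{\left(-27 \right)} + 894\right) - 686 = \left(\left(1 + \frac{7}{-27} - \frac{27}{\left(-1 - 27\right)^{2}}\right) + 894\right) - 686 = \left(\left(1 + 7 \left(- \frac{1}{27}\right) - \frac{27}{784}\right) + 894\right) - 686 = \left(\left(1 - \frac{7}{27} - \frac{27}{784}\right) + 894\right) - 686 = \left(\frac{14951}{21168} + 894\right) - 686 = \frac{18939143}{21168} - 686 = \frac{4417895}{21168}$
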